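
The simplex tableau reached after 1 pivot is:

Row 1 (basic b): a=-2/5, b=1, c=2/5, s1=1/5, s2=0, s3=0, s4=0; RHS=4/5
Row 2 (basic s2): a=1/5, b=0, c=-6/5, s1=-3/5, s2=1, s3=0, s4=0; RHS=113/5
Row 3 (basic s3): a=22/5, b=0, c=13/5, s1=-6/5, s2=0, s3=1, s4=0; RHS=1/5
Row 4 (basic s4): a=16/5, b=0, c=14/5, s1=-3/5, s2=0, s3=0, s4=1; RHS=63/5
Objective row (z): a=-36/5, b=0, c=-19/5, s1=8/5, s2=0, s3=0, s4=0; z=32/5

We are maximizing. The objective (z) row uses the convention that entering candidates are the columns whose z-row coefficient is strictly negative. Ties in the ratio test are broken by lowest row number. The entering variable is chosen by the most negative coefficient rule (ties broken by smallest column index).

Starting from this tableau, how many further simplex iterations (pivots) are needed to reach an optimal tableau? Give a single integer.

2

pivot: a in, s3 out → z = 74/11
pivot: s1 in, b out → z = 10
No improving column remains; optimal.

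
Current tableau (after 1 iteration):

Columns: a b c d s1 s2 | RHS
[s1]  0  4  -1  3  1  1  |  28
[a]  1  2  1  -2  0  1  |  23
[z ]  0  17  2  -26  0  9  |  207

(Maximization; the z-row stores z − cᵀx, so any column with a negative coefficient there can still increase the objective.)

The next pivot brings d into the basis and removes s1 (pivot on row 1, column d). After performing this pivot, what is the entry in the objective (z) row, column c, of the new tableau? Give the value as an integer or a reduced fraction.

Pivot element is row 1, column d: 3.
Normalize row 1: new (row 1, c) = (-1)/3 = -1/3.
z-row ← z-row − (-26)·(new row 1): 2 − (-26)·(-1/3) = -20/3.

-20/3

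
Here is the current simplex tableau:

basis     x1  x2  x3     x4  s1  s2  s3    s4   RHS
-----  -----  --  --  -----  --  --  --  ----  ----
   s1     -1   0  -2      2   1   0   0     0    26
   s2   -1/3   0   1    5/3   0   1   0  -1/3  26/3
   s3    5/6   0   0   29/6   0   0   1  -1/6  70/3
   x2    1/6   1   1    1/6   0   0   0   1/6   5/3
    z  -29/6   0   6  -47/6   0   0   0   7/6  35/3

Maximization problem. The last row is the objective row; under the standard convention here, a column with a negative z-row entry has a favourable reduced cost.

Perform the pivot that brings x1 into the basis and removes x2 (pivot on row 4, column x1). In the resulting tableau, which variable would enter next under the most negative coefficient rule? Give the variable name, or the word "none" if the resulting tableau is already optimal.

Pivot element 1/6. New z-row = old z-row − (-29/6)·(row 4/(1/6)).
Updated z-row coefficients: x1: 0, x2: 29, x3: 35, x4: -3, s1: 0, s2: 0, s3: 0, s4: 6.
The most negative is -3 in column x4, so x4 would enter next.

x4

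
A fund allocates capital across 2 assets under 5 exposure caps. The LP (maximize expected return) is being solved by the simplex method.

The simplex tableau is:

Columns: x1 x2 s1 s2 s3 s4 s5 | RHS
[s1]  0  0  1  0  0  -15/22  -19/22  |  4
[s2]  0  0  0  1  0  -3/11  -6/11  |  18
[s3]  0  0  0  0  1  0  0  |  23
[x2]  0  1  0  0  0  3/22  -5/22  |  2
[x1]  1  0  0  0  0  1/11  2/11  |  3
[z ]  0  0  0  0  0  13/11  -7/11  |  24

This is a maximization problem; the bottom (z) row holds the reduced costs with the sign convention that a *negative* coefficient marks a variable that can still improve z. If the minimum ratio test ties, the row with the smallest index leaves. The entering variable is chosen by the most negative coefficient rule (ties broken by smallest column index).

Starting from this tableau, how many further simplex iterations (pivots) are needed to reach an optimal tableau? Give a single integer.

1

pivot: s5 in, x1 out → z = 69/2
No improving column remains; optimal.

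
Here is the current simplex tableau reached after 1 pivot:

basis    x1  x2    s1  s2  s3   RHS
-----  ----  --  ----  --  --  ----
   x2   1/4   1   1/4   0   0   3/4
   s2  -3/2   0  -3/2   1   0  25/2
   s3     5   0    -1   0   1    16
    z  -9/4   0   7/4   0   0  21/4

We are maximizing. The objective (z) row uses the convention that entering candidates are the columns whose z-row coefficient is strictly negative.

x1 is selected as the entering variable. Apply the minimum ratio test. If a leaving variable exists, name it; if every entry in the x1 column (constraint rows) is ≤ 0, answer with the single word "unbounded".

Ratios: row 1 (x2): (3/4)/(1/4) = 3; row 2 (s2): entry -3/2 ≤ 0, skip; row 3 (s3): 16/5 = 16/5.
Minimum ratio is in the x2 row, so x2 leaves.

x2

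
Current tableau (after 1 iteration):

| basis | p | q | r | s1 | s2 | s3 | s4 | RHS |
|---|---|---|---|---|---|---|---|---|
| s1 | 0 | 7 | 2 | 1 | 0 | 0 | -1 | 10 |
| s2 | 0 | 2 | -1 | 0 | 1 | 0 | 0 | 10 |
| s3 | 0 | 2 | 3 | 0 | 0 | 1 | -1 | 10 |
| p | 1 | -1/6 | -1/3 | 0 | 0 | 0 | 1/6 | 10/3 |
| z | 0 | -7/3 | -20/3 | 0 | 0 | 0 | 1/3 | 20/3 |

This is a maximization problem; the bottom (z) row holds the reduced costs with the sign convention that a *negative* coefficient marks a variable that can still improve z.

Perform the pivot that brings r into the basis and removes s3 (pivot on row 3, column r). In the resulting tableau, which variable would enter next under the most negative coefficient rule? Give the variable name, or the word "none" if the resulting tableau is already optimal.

s4

Pivot element 3. New z-row = old z-row − (-20/3)·(row 3/3).
Updated z-row coefficients: p: 0, q: 19/9, r: 0, s1: 0, s2: 0, s3: 20/9, s4: -17/9.
The most negative is -17/9 in column s4, so s4 would enter next.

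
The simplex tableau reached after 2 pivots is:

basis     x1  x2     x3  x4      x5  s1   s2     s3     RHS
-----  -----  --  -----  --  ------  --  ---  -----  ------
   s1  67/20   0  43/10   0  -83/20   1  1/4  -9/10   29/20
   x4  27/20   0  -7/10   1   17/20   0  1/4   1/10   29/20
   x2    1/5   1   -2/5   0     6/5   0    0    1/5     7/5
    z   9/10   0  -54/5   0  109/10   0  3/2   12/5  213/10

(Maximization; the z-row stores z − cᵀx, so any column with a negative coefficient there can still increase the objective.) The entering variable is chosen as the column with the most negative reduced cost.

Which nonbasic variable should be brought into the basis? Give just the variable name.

x3

Objective-row coefficients: x1: 9/10, x2: 0, x3: -54/5, x4: 0, x5: 109/10, s1: 0, s2: 3/2, s3: 12/5.
The most negative is -54/5 in column x3, so x3 enters.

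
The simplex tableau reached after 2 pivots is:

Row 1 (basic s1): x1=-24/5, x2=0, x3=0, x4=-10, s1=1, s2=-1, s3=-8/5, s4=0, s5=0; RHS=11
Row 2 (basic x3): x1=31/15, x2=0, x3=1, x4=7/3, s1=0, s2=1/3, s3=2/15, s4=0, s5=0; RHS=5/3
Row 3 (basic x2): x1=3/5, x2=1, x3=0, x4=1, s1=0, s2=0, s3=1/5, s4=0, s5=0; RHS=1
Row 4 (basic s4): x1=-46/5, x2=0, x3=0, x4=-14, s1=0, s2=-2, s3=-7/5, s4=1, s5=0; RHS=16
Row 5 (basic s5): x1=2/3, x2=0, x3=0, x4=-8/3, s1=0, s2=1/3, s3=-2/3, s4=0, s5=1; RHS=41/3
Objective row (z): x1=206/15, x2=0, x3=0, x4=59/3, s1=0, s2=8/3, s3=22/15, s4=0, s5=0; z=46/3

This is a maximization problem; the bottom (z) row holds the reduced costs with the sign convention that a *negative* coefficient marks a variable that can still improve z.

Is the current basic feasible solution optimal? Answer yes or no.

No objective-row coefficient is strictly negative, so no entering variable exists; the tableau is optimal.

yes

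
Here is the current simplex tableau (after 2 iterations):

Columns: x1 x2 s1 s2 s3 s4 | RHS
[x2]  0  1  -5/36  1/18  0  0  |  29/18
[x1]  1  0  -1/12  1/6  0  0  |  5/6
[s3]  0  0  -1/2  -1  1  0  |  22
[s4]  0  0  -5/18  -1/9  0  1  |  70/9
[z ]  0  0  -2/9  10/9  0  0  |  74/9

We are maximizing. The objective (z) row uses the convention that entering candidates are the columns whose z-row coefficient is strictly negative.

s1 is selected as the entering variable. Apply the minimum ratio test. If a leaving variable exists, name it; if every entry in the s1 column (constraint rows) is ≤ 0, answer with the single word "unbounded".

unbounded

s1-column entries: row 1: -5/36, row 2: -1/12, row 3: -1/2, row 4: -5/18. All ≤ 0, so s1 can increase without bound; the LP is unbounded in this direction.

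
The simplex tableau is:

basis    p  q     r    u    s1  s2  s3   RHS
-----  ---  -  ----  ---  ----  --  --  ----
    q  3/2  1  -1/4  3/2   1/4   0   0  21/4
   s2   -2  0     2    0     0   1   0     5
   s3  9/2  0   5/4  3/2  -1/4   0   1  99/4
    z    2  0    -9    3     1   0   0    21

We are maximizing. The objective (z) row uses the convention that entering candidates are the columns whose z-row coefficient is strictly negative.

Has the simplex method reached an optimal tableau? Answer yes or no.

Column r has objective-row coefficient -9, which is negative; an improving pivot exists, so not yet optimal.

no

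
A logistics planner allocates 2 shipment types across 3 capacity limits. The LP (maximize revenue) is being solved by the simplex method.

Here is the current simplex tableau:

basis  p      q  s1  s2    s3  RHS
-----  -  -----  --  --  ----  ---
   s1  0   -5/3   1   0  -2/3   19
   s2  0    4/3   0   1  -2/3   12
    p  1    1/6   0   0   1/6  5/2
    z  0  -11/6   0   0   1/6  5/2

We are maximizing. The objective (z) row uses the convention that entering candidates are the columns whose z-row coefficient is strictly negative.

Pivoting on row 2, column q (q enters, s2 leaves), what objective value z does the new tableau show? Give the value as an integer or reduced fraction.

Minimum ratio for q: 12/(4/3) = 9.
z changes by −(z-row coeff of q)·ratio = −(-11/6)·9 = 33/2.
New z = 5/2 + (33/2) = 19.

19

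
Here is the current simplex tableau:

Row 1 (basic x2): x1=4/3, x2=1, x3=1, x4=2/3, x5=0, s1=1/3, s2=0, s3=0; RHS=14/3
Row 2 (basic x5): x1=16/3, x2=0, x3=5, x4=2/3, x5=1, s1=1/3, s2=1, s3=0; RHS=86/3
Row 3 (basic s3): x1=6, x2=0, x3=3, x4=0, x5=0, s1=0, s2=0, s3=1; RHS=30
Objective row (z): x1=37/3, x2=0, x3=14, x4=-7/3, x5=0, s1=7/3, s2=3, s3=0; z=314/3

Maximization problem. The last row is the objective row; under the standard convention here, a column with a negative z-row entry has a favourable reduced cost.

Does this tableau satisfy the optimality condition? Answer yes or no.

no

Column x4 has objective-row coefficient -7/3, which is negative; an improving pivot exists, so not yet optimal.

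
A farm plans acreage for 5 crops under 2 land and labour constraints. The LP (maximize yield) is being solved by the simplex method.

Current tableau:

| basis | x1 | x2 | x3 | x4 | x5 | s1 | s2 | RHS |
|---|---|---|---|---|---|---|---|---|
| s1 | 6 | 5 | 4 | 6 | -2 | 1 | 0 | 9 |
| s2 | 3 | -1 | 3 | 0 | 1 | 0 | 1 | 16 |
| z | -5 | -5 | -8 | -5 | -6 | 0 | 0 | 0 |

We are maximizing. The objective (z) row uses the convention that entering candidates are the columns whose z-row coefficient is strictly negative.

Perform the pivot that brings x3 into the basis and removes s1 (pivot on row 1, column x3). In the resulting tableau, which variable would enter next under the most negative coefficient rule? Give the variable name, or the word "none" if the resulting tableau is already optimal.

x5

Pivot element 4. New z-row = old z-row − (-8)·(row 1/4).
Updated z-row coefficients: x1: 7, x2: 5, x3: 0, x4: 7, x5: -10, s1: 2, s2: 0.
The most negative is -10 in column x5, so x5 would enter next.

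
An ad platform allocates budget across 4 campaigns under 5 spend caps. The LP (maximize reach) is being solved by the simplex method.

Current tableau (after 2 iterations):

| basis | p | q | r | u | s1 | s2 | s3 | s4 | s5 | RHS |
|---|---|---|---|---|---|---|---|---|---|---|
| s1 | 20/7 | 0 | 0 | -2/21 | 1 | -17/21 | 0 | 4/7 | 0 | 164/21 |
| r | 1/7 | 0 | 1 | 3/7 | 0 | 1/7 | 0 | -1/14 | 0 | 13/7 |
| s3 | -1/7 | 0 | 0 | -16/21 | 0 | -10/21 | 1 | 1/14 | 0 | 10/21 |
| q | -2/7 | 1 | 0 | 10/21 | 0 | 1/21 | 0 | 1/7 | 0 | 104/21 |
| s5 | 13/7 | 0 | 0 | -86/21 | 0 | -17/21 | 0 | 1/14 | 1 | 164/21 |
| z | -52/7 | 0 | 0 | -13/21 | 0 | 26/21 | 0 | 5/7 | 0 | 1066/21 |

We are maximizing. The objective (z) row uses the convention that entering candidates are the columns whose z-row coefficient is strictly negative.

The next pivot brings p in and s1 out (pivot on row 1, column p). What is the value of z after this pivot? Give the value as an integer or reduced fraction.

1066/15

Minimum ratio for p: (164/21)/(20/7) = 41/15.
z changes by −(z-row coeff of p)·ratio = −(-52/7)·(41/15) = 2132/105.
New z = 1066/21 + (2132/105) = 1066/15.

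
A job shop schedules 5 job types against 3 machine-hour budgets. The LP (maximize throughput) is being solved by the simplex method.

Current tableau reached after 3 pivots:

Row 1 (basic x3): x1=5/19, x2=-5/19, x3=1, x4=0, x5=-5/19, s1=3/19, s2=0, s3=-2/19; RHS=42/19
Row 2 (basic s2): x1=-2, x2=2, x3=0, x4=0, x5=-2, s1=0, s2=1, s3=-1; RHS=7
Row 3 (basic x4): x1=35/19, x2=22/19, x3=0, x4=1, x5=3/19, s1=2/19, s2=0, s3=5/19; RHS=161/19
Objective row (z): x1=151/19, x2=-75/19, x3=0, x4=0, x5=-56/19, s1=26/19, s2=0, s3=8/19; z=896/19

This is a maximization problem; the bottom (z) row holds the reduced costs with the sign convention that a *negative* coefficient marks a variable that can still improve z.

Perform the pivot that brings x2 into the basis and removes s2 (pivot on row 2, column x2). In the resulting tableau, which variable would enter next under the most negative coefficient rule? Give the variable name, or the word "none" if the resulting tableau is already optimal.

Pivot element 2. New z-row = old z-row − (-75/19)·(row 2/2).
Updated z-row coefficients: x1: 4, x2: 0, x3: 0, x4: 0, x5: -131/19, s1: 26/19, s2: 75/38, s3: -59/38.
The most negative is -131/19 in column x5, so x5 would enter next.

x5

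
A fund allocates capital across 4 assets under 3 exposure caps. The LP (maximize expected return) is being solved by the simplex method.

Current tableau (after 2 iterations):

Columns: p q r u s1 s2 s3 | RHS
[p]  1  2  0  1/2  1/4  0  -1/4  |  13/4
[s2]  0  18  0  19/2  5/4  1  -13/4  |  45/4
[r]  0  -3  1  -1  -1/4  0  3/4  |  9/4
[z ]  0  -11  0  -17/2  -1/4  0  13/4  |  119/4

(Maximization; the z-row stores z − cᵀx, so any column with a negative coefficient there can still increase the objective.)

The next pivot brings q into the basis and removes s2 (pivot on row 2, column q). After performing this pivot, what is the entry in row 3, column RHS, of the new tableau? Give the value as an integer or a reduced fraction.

33/8

Pivot element is row 2, column q: 18.
Normalize row 2: new (row 2, RHS) = (45/4)/18 = 5/8.
row 3 ← row 3 − (-3)·(new row 2): 9/4 − (-3)·(5/8) = 33/8.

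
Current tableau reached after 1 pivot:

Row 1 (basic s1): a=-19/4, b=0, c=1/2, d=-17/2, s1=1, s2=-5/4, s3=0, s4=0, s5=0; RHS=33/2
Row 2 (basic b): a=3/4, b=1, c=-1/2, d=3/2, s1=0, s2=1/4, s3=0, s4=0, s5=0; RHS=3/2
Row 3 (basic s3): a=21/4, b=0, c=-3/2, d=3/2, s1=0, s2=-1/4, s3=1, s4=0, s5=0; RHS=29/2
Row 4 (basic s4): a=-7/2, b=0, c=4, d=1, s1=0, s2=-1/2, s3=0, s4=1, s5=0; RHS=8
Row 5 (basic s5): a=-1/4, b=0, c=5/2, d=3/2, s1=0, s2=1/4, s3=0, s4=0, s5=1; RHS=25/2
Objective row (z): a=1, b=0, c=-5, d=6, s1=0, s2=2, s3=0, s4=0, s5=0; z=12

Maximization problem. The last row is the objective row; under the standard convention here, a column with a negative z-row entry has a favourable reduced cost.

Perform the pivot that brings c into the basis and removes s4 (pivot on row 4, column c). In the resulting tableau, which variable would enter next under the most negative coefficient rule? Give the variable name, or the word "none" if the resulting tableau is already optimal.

Pivot element 4. New z-row = old z-row − (-5)·(row 4/4).
Updated z-row coefficients: a: -27/8, b: 0, c: 0, d: 29/4, s1: 0, s2: 11/8, s3: 0, s4: 5/4, s5: 0.
The most negative is -27/8 in column a, so a would enter next.

a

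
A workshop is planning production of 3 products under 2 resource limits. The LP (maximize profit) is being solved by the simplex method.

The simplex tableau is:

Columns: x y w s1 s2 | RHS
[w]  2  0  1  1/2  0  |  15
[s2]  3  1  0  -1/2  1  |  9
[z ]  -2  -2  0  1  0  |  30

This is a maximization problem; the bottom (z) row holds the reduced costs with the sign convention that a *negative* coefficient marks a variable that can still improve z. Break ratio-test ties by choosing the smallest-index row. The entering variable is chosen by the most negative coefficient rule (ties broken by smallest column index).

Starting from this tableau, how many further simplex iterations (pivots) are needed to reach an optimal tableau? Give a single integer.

2

pivot: x in, s2 out → z = 36
pivot: y in, x out → z = 48
No improving column remains; optimal.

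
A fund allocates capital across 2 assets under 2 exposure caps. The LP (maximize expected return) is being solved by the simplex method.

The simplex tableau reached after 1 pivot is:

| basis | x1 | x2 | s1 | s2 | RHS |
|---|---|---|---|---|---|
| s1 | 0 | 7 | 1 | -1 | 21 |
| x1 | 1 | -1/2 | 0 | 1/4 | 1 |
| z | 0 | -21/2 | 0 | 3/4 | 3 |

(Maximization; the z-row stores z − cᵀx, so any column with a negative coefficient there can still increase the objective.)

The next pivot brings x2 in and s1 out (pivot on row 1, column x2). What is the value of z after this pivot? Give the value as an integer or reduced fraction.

Minimum ratio for x2: 21/7 = 3.
z changes by −(z-row coeff of x2)·ratio = −(-21/2)·3 = 63/2.
New z = 3 + (63/2) = 69/2.

69/2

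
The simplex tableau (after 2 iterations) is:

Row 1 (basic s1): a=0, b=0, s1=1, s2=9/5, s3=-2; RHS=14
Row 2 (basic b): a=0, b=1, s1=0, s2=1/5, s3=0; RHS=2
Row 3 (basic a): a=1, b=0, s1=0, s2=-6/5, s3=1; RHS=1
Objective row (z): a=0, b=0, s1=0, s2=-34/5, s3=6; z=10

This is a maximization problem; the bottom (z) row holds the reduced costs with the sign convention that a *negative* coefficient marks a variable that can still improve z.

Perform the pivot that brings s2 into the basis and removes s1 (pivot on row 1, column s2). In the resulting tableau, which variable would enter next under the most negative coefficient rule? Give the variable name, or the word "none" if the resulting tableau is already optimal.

Pivot element 9/5. New z-row = old z-row − (-34/5)·(row 1/(9/5)).
Updated z-row coefficients: a: 0, b: 0, s1: 34/9, s2: 0, s3: -14/9.
The most negative is -14/9 in column s3, so s3 would enter next.

s3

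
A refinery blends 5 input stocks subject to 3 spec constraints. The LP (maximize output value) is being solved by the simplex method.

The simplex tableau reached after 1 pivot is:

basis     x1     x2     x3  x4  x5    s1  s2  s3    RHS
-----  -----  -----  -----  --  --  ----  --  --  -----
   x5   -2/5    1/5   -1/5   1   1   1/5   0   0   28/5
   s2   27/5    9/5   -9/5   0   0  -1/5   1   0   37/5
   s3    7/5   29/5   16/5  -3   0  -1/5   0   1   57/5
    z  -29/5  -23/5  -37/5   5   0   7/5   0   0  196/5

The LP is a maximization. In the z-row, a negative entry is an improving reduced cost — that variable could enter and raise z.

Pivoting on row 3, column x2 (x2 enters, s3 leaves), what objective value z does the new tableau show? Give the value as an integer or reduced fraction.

Minimum ratio for x2: (57/5)/(29/5) = 57/29.
z changes by −(z-row coeff of x2)·ratio = −(-23/5)·(57/29) = 1311/145.
New z = 196/5 + (1311/145) = 1399/29.

1399/29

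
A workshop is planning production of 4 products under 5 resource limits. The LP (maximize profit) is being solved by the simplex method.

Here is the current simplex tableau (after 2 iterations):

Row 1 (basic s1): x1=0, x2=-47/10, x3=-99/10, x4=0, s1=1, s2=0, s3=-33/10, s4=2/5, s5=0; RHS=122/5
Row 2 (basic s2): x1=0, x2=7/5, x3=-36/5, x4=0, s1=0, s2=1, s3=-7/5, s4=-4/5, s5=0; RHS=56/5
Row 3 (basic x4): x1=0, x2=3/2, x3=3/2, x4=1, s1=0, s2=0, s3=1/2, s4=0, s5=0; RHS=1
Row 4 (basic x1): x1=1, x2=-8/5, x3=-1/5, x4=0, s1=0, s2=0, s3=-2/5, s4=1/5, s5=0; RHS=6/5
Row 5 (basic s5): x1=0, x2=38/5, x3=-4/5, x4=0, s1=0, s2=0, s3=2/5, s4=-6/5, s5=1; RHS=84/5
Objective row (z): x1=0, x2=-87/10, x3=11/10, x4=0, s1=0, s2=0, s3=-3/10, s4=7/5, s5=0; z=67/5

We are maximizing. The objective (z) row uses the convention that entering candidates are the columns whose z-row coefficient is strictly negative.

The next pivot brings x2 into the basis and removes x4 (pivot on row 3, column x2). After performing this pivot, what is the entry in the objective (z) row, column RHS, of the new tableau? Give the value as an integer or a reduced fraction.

96/5

Pivot element is row 3, column x2: 3/2.
Normalize row 3: new (row 3, RHS) = 1/(3/2) = 2/3.
z-row ← z-row − (-87/10)·(new row 3): 67/5 − (-87/10)·(2/3) = 96/5.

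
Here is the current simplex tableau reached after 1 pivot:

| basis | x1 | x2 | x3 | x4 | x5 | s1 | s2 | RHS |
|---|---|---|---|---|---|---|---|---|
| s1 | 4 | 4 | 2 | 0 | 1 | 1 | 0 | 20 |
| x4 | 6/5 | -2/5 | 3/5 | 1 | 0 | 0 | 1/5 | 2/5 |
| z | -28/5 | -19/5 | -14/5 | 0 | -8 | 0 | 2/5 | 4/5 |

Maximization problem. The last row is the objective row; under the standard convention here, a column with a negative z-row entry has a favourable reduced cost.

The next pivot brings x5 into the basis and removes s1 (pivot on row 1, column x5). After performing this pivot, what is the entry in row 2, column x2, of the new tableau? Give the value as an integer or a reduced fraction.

-2/5

Pivot element is row 1, column x5: 1.
Normalize row 1: new (row 1, x2) = 4/1 = 4.
row 2 ← row 2 − 0·(new row 1): -2/5 − 0·4 = -2/5.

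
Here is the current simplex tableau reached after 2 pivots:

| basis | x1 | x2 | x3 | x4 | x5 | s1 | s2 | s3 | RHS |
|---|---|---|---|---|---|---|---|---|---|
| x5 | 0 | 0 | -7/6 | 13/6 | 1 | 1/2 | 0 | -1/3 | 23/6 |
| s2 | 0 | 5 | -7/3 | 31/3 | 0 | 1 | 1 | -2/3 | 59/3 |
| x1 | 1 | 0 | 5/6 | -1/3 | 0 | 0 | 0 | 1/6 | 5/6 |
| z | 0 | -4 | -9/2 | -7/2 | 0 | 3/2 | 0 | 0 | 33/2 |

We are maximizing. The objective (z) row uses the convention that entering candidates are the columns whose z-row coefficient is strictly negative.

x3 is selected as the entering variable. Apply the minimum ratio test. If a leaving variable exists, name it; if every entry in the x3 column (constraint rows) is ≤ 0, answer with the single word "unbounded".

x1

Ratios: row 1 (x5): entry -7/6 ≤ 0, skip; row 2 (s2): entry -7/3 ≤ 0, skip; row 3 (x1): (5/6)/(5/6) = 1.
Minimum ratio is in the x1 row, so x1 leaves.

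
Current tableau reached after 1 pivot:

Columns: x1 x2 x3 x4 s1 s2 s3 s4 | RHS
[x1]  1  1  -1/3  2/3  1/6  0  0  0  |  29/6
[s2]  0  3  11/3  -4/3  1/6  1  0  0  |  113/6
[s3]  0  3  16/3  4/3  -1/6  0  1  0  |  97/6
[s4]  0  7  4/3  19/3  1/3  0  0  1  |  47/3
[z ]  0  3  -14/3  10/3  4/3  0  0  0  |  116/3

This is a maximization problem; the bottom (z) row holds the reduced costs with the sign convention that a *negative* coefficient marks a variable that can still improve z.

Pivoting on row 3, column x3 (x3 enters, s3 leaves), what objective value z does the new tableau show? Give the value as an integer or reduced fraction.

845/16

Minimum ratio for x3: (97/6)/(16/3) = 97/32.
z changes by −(z-row coeff of x3)·ratio = −(-14/3)·(97/32) = 679/48.
New z = 116/3 + (679/48) = 845/16.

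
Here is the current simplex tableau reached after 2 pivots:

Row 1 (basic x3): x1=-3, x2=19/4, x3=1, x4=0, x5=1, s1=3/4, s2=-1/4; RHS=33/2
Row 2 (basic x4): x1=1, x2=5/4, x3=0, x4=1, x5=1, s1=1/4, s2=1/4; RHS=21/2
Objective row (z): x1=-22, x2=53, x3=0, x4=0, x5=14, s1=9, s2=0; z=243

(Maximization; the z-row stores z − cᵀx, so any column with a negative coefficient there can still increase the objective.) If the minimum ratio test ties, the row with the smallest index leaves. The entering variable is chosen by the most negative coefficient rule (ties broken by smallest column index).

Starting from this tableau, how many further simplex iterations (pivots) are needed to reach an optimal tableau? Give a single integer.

pivot: x1 in, x4 out → z = 474
No improving column remains; optimal.

1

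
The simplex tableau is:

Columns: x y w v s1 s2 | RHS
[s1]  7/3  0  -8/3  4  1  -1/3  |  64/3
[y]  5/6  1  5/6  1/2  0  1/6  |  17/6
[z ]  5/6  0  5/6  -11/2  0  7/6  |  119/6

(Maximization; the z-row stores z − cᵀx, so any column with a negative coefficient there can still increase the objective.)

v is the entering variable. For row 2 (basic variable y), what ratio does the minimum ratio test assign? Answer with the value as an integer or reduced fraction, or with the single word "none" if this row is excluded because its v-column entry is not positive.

Ratio = RHS / (v entry) = (17/6) / (1/2) = 17/3.

17/3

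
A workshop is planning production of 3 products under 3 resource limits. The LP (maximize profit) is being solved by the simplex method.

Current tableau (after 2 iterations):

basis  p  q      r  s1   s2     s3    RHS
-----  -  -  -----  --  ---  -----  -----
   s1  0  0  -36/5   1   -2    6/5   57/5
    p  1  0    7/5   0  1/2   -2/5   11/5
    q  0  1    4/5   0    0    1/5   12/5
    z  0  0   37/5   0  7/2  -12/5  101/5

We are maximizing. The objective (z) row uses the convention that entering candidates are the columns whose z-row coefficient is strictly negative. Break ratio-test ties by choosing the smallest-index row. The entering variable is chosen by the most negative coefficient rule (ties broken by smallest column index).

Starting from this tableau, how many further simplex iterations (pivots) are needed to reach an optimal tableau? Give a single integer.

pivot: s3 in, s1 out → z = 43
pivot: r in, q out → z = 179/4
No improving column remains; optimal.

2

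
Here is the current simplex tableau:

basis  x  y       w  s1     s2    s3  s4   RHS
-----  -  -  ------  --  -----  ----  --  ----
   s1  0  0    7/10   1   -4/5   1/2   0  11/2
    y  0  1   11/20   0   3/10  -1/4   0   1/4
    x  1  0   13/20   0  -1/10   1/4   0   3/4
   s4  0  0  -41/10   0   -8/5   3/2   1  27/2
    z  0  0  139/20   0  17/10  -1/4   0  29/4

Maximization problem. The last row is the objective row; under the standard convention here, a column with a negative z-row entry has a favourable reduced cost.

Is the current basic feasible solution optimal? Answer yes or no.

no

Column s3 has objective-row coefficient -1/4, which is negative; an improving pivot exists, so not yet optimal.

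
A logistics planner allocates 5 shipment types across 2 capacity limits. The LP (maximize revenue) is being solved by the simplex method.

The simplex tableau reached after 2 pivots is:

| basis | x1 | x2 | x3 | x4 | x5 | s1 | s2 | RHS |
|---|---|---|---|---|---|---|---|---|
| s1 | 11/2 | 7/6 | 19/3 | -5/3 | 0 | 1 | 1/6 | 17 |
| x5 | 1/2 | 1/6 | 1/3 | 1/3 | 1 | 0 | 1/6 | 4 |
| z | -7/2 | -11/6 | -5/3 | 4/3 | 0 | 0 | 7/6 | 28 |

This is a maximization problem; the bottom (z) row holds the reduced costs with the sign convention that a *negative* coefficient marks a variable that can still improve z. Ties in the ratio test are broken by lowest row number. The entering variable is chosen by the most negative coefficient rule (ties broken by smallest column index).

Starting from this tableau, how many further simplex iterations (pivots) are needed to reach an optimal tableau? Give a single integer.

pivot: x1 in, s1 out → z = 427/11
pivot: x2 in, x1 out → z = 383/7
pivot: x4 in, x5 out → z = 233/4
No improving column remains; optimal.

3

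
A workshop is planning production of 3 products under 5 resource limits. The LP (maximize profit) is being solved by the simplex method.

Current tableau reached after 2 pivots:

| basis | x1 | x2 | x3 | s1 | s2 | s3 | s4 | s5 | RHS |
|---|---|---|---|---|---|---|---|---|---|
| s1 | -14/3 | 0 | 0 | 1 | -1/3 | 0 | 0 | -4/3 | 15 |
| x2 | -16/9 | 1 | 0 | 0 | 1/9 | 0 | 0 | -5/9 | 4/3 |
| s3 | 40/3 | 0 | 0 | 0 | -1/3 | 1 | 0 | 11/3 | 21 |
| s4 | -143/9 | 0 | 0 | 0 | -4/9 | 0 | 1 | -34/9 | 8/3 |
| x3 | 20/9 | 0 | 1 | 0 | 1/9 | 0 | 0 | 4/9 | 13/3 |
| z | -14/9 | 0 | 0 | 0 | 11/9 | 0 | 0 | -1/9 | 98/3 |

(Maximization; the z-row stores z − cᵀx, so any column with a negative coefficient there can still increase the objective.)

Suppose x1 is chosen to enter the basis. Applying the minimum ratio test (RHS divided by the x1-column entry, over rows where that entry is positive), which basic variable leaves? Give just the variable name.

s3

Ratios: row 1 (s1): entry -14/3 ≤ 0, skip; row 2 (x2): entry -16/9 ≤ 0, skip; row 3 (s3): 21/(40/3) = 63/40; row 4 (s4): entry -143/9 ≤ 0, skip; row 5 (x3): (13/3)/(20/9) = 39/20.
Minimum ratio 63/40 is in the s3 row, so s3 leaves.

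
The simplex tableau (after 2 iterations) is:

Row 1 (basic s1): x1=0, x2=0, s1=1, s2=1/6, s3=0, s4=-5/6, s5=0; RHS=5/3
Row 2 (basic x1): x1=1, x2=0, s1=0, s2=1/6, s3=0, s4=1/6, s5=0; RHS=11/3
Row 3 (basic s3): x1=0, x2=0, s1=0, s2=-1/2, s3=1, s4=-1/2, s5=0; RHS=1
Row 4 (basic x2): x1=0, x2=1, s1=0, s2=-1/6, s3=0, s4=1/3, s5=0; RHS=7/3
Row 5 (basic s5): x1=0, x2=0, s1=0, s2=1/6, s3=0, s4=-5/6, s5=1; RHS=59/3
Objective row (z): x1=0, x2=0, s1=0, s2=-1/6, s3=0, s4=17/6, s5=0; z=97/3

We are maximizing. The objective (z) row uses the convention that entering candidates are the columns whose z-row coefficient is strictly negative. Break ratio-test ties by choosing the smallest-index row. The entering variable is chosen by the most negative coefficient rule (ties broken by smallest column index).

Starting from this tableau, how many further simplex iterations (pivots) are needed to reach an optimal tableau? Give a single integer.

pivot: s2 in, s1 out → z = 34
No improving column remains; optimal.

1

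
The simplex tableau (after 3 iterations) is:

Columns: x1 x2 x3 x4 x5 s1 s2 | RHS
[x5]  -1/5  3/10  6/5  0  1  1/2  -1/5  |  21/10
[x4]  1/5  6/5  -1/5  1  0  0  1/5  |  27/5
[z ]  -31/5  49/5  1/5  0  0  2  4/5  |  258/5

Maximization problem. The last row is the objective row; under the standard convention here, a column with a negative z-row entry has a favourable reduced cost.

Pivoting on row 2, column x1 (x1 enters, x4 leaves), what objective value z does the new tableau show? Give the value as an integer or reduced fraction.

219

Minimum ratio for x1: (27/5)/(1/5) = 27.
z changes by −(z-row coeff of x1)·ratio = −(-31/5)·27 = 837/5.
New z = 258/5 + (837/5) = 219.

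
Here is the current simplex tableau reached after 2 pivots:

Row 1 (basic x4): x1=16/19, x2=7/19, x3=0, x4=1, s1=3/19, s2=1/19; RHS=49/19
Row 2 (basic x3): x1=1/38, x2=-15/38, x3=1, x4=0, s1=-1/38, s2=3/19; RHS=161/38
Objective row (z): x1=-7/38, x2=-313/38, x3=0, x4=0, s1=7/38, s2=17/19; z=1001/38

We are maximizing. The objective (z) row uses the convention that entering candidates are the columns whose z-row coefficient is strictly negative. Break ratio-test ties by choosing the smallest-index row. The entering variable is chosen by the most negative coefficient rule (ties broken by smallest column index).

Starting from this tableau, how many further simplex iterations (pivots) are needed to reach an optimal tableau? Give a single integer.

pivot: x2 in, x4 out → z = 84
No improving column remains; optimal.

1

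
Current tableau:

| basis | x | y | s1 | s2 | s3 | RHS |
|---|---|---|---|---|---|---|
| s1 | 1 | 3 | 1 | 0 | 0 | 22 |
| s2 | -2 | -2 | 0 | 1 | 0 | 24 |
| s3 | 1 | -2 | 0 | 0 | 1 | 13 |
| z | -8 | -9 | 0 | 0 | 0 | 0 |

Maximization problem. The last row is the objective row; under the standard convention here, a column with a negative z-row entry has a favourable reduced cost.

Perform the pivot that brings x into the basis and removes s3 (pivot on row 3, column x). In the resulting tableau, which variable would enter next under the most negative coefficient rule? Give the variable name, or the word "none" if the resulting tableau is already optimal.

y

Pivot element 1. New z-row = old z-row − (-8)·(row 3/1).
Updated z-row coefficients: x: 0, y: -25, s1: 0, s2: 0, s3: 8.
The most negative is -25 in column y, so y would enter next.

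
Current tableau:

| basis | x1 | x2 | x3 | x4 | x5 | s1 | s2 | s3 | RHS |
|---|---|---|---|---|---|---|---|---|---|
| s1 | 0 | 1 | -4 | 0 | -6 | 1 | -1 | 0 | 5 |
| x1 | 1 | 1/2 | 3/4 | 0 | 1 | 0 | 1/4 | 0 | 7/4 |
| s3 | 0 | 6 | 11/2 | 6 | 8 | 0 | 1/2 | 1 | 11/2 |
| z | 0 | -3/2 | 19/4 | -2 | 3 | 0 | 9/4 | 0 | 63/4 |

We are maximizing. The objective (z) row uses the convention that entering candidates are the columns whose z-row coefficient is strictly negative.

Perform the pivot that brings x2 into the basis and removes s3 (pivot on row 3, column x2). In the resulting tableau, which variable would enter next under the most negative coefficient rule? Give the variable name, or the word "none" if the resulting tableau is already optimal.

x4

Pivot element 6. New z-row = old z-row − (-3/2)·(row 3/6).
Updated z-row coefficients: x1: 0, x2: 0, x3: 49/8, x4: -1/2, x5: 5, s1: 0, s2: 19/8, s3: 1/4.
The most negative is -1/2 in column x4, so x4 would enter next.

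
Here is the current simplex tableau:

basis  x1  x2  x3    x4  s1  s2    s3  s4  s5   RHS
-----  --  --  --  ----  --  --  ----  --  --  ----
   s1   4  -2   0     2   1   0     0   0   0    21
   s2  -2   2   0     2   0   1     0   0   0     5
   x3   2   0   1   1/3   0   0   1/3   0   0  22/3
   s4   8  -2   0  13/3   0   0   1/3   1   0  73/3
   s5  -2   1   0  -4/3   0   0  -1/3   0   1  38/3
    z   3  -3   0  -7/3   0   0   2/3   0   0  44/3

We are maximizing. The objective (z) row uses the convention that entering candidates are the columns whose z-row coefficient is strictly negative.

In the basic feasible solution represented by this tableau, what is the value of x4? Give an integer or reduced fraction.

x4 is nonbasic (not in the basis column), so its value in the current BFS is 0.

0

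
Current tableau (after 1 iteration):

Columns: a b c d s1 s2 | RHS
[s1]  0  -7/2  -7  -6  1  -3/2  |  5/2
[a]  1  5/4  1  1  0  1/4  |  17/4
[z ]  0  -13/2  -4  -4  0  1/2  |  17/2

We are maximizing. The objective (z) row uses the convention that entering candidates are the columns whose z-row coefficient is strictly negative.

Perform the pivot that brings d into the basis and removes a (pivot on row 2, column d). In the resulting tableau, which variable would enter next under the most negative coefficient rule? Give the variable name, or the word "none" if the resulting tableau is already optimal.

Pivot element 1. New z-row = old z-row − (-4)·(row 2/1).
Updated z-row coefficients: a: 4, b: -3/2, c: 0, d: 0, s1: 0, s2: 3/2.
The most negative is -3/2 in column b, so b would enter next.

b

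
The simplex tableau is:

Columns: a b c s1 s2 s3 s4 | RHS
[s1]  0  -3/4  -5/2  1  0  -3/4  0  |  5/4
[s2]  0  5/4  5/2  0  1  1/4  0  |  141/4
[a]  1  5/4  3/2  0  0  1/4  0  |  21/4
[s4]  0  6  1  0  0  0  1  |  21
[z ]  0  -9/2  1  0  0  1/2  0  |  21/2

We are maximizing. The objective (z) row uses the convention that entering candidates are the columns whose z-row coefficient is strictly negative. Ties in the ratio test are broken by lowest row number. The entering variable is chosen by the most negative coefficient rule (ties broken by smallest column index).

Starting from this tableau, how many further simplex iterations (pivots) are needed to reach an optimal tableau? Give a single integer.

pivot: b in, s4 out → z = 105/4
No improving column remains; optimal.

1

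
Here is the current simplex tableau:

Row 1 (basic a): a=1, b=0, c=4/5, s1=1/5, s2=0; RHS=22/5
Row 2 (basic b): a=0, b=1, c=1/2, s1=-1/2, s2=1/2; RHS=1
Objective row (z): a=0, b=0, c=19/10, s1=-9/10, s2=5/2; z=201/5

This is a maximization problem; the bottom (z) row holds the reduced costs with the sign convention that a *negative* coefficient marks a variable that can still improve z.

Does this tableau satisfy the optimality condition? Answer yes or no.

Column s1 has objective-row coefficient -9/10, which is negative; an improving pivot exists, so not yet optimal.

no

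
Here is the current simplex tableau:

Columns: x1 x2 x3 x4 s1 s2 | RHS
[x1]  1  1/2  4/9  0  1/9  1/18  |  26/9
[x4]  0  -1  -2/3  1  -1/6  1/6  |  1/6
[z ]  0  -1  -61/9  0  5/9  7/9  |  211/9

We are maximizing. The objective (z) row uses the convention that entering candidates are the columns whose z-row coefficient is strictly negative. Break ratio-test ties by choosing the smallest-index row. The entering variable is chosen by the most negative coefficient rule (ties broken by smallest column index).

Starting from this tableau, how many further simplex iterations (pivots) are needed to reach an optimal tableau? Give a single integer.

pivot: x3 in, x1 out → z = 135/2
No improving column remains; optimal.

1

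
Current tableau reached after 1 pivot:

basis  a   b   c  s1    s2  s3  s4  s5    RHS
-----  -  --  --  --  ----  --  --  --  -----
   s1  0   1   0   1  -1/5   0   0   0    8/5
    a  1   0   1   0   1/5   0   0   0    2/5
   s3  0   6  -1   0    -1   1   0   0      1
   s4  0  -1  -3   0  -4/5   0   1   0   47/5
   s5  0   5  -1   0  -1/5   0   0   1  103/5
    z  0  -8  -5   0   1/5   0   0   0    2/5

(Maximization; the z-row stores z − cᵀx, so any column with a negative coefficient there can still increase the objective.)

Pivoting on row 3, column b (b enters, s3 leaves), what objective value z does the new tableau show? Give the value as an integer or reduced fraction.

26/15

Minimum ratio for b: 1/6 = 1/6.
z changes by −(z-row coeff of b)·ratio = −(-8)·(1/6) = 4/3.
New z = 2/5 + (4/3) = 26/15.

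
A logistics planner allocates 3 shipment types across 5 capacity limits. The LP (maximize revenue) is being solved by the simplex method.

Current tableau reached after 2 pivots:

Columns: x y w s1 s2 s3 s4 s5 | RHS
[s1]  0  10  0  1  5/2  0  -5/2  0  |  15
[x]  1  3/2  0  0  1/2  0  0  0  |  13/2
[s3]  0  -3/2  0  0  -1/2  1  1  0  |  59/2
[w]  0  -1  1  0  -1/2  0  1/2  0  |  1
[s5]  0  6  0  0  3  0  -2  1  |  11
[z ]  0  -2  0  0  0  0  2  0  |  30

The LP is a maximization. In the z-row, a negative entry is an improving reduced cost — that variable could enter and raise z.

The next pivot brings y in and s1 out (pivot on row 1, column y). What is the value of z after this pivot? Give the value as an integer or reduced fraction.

33

Minimum ratio for y: 15/10 = 3/2.
z changes by −(z-row coeff of y)·ratio = −(-2)·(3/2) = 3.
New z = 30 + 3 = 33.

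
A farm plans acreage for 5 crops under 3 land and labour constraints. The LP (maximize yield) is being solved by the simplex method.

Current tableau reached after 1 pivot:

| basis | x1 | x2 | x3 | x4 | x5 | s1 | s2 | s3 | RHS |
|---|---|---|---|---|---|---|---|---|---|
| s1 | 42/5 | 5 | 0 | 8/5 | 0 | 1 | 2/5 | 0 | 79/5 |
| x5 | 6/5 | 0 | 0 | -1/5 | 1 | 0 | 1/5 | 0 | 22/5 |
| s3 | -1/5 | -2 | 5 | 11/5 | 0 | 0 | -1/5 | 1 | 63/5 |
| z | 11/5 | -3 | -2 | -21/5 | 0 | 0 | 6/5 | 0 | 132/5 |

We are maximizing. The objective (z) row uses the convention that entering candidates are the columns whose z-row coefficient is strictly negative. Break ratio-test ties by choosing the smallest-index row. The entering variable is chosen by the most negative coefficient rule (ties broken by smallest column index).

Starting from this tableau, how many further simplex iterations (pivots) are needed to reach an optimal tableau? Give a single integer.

pivot: x4 in, s3 out → z = 555/11
pivot: x2 in, s1 out → z = 4080/71
No improving column remains; optimal.

2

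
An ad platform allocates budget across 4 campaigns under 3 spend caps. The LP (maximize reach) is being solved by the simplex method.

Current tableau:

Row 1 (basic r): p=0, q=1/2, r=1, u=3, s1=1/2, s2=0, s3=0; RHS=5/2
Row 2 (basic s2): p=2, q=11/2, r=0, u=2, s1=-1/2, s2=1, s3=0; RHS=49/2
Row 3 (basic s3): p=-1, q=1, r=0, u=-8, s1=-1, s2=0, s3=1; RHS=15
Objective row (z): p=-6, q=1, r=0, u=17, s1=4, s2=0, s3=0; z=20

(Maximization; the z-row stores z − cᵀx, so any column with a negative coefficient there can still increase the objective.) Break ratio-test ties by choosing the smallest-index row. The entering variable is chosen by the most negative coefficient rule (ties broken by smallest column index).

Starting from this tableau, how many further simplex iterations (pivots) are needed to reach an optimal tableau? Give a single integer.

pivot: p in, s2 out → z = 187/2
No improving column remains; optimal.

1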